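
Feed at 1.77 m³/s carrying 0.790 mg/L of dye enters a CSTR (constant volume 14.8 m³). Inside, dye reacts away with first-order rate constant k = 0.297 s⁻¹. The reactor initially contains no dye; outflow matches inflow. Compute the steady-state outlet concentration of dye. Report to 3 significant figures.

0.227 mg/L

Accumulation = in − out − consumed: V dC/dt = Q C_in − Q C − k V C.
At steady state: 0 = Q C_in − (Q + kV) C_ss, so C_ss = Q C_in/(Q + kV).
C_ss = 1.77·0.790/(1.77 + 0.297·14.8) = 1.3983/6.1656 = 0.22679 mg/L.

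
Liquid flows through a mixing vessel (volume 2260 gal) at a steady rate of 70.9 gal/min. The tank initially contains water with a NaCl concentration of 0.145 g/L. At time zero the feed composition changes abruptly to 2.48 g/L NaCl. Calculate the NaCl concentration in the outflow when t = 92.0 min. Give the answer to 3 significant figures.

2.35 g/L

Unsteady species balance (constant V, well mixed): V dC/dt = Q(C_in − C).
Time constant τ = V/Q = 2260/70.9 = 31.876 min.
This is linear first-order; C(t) = C_in + (C₀ − C_in) e^(−t/τ).
C(92.0) = 2.48 + (0.145 − 2.48)·e^(−92.0/31.876) = 2.48 + (-2.3350)·0.055788 = 2.3497 g/L.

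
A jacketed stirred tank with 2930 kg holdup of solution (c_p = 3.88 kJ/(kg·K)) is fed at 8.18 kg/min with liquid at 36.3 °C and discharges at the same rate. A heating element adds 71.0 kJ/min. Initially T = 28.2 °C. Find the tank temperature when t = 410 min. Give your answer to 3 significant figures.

35.2 °C

M c_p dT/dt = ṁ c_p (T_in − T) + Q̇.
Rearrange: dT/dt = (T_ss − T)/τ with τ = M/ṁ = 358.19 min and T_ss = T_in + Q̇/(ṁ c_p) = 38.537 °C.
This is linear first-order; T(t) = T_ss + (T₀ − T_ss) e^(−t/τ).
T(410) = 38.537 + (-10.337)·e^(−410/358.19) = 38.537 + (-10.337)·0.31834 = 35.246 °C.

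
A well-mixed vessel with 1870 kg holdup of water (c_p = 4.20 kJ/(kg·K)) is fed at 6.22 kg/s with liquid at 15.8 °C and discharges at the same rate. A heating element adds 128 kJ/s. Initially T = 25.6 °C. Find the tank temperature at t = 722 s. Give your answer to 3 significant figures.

21.1 °C

Heat balance on the well-mixed liquid: M c_p dT/dt = ṁ c_p (T_in − T) + 128.
τ = M/ṁ = 300.64 s; T_ss = T_in + Q̇/(ṁ c_p) = 15.8 + 128/(6.22·4.20) = 20.700 °C.
Integrating: T(t) = T_ss + (T₀ − T_ss) e^(−t/τ).
T(722) = 20.700 + (4.9003)·e^(−722/300.64) = 20.700 + (4.9003)·0.090580 = 21.144 °C.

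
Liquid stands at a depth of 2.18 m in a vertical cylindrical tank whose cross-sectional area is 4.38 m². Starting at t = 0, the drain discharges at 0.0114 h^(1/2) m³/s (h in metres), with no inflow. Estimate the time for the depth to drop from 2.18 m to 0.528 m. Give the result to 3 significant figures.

A dh/dt = −Q_out = −0.0114 √h.
Separate and integrate: 2(√h − √h₀) = −(0.0114/A) t.
t = 2A(√h₀ − √h)/0.0114 = 2·4.38·(√2.18 − √0.528)/0.0114
  = 8.7600 × (1.4765 − 0.72664) / 0.0114 = 576.20 s.

576 s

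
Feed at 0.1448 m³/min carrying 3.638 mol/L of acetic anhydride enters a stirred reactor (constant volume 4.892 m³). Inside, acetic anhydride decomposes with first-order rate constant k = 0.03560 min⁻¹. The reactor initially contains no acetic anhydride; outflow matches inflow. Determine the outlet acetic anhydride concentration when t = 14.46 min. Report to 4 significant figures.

V dC/dt = Q(C_in − C) − k V C.
dC/dt = (Q/V) C_in − (Q/V + k) C; effective rate a = Q/V + k = 0.0295993 + 0.03560 = 0.0651993 min⁻¹.
C_ss = Q C_in/(Q + kV) = 1.65159 mol/L; C(t) = C_ss + (C₀ − C_ss) e^(−a t).
C(14.46) = 1.65159 + (-1.65159)·e^(−0.0651993·14.46) = 1.65159 + (-1.65159)·0.389542 = 1.00822 mol/L.

1.008 mol/L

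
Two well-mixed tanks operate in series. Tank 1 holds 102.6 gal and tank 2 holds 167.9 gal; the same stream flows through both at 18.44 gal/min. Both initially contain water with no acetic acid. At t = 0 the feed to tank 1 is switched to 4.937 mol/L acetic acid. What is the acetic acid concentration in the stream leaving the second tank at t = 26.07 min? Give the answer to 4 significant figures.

Each tank obeys Vᵢ dCᵢ/dt = Q(Cᵢ₋₁ − Cᵢ), so τᵢ = Vᵢ/Q.
τ₁ = 102.6/18.44 = 5.56399 min; τ₂ = 167.9/18.44 = 9.10521 min.
Solving the cascade with C₁(0)=C₂(0)=0 gives C₂(t) = C_in[1 − (τ₁ e^(−t/τ₁) − τ₂ e^(−t/τ₂))/(τ₁ − τ₂)].
At t = 26.07: e^(−t/τ₁) = 0.00922825, e^(−t/τ₂) = 0.0570860.
C₂ = 4.937·[1 − (5.56399·0.00922825 − 9.10521·0.0570860)/(-3.54121)] = 4.937·0.867720 = 4.28393 mol/L.

4.284 mol/L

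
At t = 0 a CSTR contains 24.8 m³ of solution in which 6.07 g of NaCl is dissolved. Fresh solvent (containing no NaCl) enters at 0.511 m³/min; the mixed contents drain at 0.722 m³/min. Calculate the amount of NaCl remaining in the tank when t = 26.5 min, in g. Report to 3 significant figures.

Let m(t) be the amount of NaCl. Volume: V(t) = V₀ + (Q_in − Q_out) t = 24.8 − 0.21100 t; V(26.5) = 19.209 m³.
Solute balance: dm/dt = 0 − Q_out C = −Q_out m/V(t).
Separate: dm/m = −Q_out dt/V(t) ⇒ ln(m/m₀) = −(Q_out/(Q_in−Q_out)) ln(V/V₀).
m = m₀ (V₀/V)^(Q_out/(Q_in−Q_out)) = 6.07 × (24.8/19.209)^(-3.4218) = 2.5323 g.

2.53 g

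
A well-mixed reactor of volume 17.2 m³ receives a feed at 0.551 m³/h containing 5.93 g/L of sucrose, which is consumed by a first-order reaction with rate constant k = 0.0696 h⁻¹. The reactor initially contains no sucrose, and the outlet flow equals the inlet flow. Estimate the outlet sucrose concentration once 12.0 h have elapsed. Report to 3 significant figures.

1.32 g/L

V dC/dt = Q(C_in − C) − k V C.
dC/dt = (Q/V) C_in − (Q/V + k) C; effective rate a = Q/V + k = 0.032035 + 0.0696 = 0.10163 h⁻¹.
C_ss = Q C_in/(Q + kV) = 1.8691 g/L; C(t) = C_ss + (C₀ − C_ss) e^(−a t).
C(12.0) = 1.8691 + (-1.8691)·e^(−0.10163·12.0) = 1.8691 + (-1.8691)·0.29534 = 1.3171 g/L.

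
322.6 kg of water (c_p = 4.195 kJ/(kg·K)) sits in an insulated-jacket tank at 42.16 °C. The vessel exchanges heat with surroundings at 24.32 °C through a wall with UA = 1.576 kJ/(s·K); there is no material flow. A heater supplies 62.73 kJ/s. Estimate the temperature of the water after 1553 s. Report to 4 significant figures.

M c_p dT/dt = −UA(T − T_amb) + Q̇.
dT/dt = (T_ss − T)/τ with T_ss = T_amb + Q̇/UA = 24.32 + 62.73/1.576 = 64.1233 °C, τ = M c_p/UA = 322.6·4.195/1.576 = 858.697 s.
Integrating: T(t) = T_ss + (T₀ − T_ss) e^(−t/τ).
T(1553) = 64.1233 + (-21.9633)·0.163891 = 60.5237 °C.

60.52 °C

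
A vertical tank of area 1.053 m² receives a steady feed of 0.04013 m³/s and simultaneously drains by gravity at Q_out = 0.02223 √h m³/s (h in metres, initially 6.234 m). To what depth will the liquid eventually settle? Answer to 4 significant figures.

3.259 m

Accumulation of liquid (constant cross-section A): A dh/dt = Q_in − 0.02223 √h. At steady state dh/dt = 0:
Q_in = 0.02223 √h_ss ⇒ √h_ss = 0.04013/0.02223 = 1.80522.
h_ss = 1.80522² = 3.25881 m. (Since h₀ = 6.234 m > h_ss, the level will fall toward this value.)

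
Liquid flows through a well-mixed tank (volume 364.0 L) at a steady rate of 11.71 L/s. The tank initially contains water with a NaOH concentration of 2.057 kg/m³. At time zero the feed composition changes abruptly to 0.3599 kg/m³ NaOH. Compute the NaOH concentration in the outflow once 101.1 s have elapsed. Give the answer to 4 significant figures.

0.4255 kg/m³

Species balance on the tank: V dC/dt = Q(C_in − C).
Rewrite as dC/dt + C/τ = C_in/τ, τ = V/Q = 31.0845 s.
Integrating: C(t) = C_in + (C₀ − C_in) e^(−t/τ).
C(101.1) = 0.3599 + (2.057 − 0.3599)·e^(−101.1/31.0845) = 0.3599 + (1.69710)·0.0386805 = 0.425545 kg/m³.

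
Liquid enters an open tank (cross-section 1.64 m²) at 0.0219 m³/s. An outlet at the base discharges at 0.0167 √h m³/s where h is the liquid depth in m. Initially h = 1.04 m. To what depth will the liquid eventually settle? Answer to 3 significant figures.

Level balance: A dh/dt = 0.0219 − 0.0167 √h. Setting dh/dt = 0:
Q_in = 0.0167 √h_ss ⇒ √h_ss = 0.0219/0.0167 = 1.3114.
h_ss = 1.3114² = 1.7197 m. (Since h₀ = 1.04 m < h_ss, the level will rise toward this value.)

1.72 m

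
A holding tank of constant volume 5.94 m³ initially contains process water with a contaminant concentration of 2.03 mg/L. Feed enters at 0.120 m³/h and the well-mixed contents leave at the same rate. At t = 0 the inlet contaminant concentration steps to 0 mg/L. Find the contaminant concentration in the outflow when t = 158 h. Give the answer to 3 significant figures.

0.0834 mg/L

Accumulation = in − out for the solute gives V dC/dt = Q(C_in − C).
Time constant τ = V/Q = 5.94/0.120 = 49.500 h.
Solution: C(t) = C_in + (C₀ − C_in) e^(−t/τ).
C(158) = 0 + (2.03 − 0)·e^(−158/49.500) = 0 + (2.0300)·0.041093 = 0.083419 mg/L.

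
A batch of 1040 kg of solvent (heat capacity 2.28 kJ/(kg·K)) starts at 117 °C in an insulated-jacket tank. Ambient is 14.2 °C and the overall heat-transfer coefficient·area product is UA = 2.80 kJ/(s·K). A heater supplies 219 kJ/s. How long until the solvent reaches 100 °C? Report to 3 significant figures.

996 s

M c_p dT/dt = −UA(T − T_amb) + Q̇.
τ = M c_p/UA = 846.86 s; T_ss = T_amb + Q̇/UA = 14.2 + 219/2.80 = 92.414 °C.
T(t) = T_ss + (T₀ − T_ss)e^(−t/τ); set T = 100:
t = −τ ln[(T − T_ss)/(T₀ − T_ss)] = −846.86 · ln(0.30854) = 995.82 s.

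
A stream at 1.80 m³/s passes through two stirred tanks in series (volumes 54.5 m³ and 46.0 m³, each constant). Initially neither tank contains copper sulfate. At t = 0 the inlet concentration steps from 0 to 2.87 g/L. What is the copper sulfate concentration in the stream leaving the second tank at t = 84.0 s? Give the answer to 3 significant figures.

2.30 g/L

Each tank obeys Vᵢ dCᵢ/dt = Q(Cᵢ₋₁ − Cᵢ), so τᵢ = Vᵢ/Q.
τ₁ = 54.5/1.80 = 30.278 s; τ₂ = 46.0/1.80 = 25.556 s.
Tank 1: C₁ = C_in(1 − e^(−t/τ₁)). Tank 2 (τ₁ ≠ τ₂): C₂ = C_in[1 − (τ₁ e^(−t/τ₁) − τ₂ e^(−t/τ₂))/(τ₁ − τ₂)].
At t = 84.0: e^(−t/τ₁) = 0.062392, e^(−t/τ₂) = 0.037367.
C₂ = 2.87·[1 − (30.278·0.062392 − 25.556·0.037367)/(4.7222)] = 2.87·0.80218 = 2.3023 g/L.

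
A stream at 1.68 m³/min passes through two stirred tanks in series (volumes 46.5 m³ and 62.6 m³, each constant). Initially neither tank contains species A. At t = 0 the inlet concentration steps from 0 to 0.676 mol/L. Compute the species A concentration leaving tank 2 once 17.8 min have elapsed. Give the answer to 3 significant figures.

0.0721 mol/L

Time constants: τᵢ = Vᵢ/Q for each well-mixed tank.
τ₁ = 46.5/1.68 = 27.679 min; τ₂ = 62.6/1.68 = 37.262 min.
Tank 1: C₁ = C_in(1 − e^(−t/τ₁)). Tank 2 (τ₁ ≠ τ₂): C₂ = C_in[1 − (τ₁ e^(−t/τ₁) − τ₂ e^(−t/τ₂))/(τ₁ − τ₂)].
At t = 17.8: e^(−t/τ₁) = 0.52566, e^(−t/τ₂) = 0.62021.
C₂ = 0.676·[1 − (27.679·0.52566 − 37.262·0.62021)/(-9.5833)] = 0.676·0.10672 = 0.072145 mol/L.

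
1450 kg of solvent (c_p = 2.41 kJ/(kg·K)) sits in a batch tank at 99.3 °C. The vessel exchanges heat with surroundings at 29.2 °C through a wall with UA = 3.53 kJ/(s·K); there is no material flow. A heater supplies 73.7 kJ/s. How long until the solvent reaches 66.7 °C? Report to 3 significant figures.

1070 s

M c_p dT/dt = −UA(T − T_amb) + Q̇.
τ = M c_p/UA = 989.94 s; T_ss = T_amb + Q̇/UA = 29.2 + 73.7/3.53 = 50.078 °C.
T(t) = T_ss + (T₀ − T_ss)e^(−t/τ); set T = 66.7:
t = −τ ln[(T − T_ss)/(T₀ − T_ss)] = −989.94 · ln(0.33769) = 1074.7 s.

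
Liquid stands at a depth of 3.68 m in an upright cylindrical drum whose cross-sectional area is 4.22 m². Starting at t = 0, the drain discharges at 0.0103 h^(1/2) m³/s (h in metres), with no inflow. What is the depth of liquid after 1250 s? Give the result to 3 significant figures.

0.154 m

A dh/dt = −Q_out = −0.0103 √h.
Separate and integrate: 2(√h − √h₀) = −(0.0103/A) t.
√h = √3.68 − 0.0103·1250/(2·4.22) = 1.9183 − 1.5255 = 0.39286.
h = 0.39286² = 0.15434 m.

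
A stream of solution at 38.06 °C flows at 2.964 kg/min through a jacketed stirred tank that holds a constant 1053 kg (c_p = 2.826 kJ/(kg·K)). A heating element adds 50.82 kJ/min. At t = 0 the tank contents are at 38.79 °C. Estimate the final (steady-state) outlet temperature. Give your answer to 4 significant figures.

Heat balance on the well-mixed liquid: M c_p dT/dt = ṁ c_p (T_in − T) + 50.82.
At steady state dT/dt = 0 ⇒ T_ss = T_in + Q̇/(ṁ c_p) = 38.06 + 50.82/(2.964·2.826) = 44.1271 °C.

44.13 °C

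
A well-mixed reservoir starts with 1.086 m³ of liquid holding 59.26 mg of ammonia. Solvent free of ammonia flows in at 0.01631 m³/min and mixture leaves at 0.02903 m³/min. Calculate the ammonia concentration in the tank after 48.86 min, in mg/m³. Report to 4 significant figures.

18.36 mg/m³

Let m(t) be the amount of ammonia. Volume: V(t) = V₀ + (Q_in − Q_out) t = 1.086 − 0.0127200 t; V(48.86) = 0.464501 m³.
No ammonia enters, so dm/dt = −Q_out · (m/V).
dm/m = −Q_out dt/(V₀ − 0.0127200 t); integrating gives ln(m/m₀) = −(Q_out/(Q_in−Q_out)) ln(V/V₀).
m = m₀ (V₀/V)^(Q_out/(Q_in−Q_out)) = 59.26 × (1.086/0.464501)^(-2.28223) = 8.53052 mg.
C = m/V = 8.53052/0.464501 = 18.3649 mg/m³.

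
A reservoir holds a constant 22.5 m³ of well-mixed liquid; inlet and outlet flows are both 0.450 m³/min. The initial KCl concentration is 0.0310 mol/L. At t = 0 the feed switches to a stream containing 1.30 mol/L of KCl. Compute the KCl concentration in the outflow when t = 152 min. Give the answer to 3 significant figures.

Unsteady species balance (constant V, well mixed): V dC/dt = Q(C_in − C).
Rewrite as dC/dt + C/τ = C_in/τ, τ = V/Q = 50.000 min.
Integrating: C(t) = C_in + (C₀ − C_in) e^(−t/τ).
C(152) = 1.30 + (0.0310 − 1.30)·e^(−152/50.000) = 1.30 + (-1.2690)·0.047835 = 1.2393 mol/L.

1.24 mol/L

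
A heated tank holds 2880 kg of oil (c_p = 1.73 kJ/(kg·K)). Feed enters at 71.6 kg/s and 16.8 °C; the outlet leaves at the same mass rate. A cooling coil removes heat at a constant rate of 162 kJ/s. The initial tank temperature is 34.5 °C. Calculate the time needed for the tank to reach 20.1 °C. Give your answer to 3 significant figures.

M c_p dT/dt = ṁ c_p (T_in − T) − Q̇.
τ = M/ṁ = 40.223 s; T_ss = T_in − Q̇/(ṁ c_p) = 15.492 °C.
T(t) = T_ss + (T₀ − T_ss) e^(−t/τ). Set T = 20.1:
e^(−t/τ) = (20.1 − 15.492)/(34.5 − 15.492) = 0.24242
t = −40.223 · ln(0.24242) = 57.000 s.

57.0 s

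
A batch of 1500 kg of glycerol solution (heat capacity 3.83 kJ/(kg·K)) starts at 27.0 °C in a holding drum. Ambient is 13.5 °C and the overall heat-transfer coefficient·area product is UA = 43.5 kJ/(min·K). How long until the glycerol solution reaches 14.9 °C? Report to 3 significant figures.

299 min

Energy balance: M c_p dT/dt = −UA(T − T_amb).
τ = M c_p/UA = 132.07 min; T_ss = T_amb = 13.500 °C.
T(t) = T_ss + (T₀ − T_ss)e^(−t/τ); set T = 14.9:
t = −τ ln[(T − T_ss)/(T₀ − T_ss)] = −132.07 · ln(0.10370) = 299.30 min.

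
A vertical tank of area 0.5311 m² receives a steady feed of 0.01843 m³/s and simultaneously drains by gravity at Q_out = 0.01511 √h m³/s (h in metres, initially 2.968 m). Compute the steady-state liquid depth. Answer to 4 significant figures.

1.488 m

Level balance: A dh/dt = 0.01843 − 0.01511 √h. Setting dh/dt = 0:
Q_in = 0.01511 √h_ss ⇒ √h_ss = 0.01843/0.01511 = 1.21972.
h_ss = 1.21972² = 1.48772 m. (Since h₀ = 2.968 m > h_ss, the level will fall toward this value.)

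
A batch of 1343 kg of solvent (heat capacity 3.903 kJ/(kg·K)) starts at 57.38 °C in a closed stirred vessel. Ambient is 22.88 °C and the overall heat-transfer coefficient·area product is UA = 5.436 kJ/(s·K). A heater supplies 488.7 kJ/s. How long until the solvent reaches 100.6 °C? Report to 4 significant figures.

Unsteady energy balance on the tank contents: M c_p dT/dt = −UA(T − T_amb) + Q̇.
τ = M c_p/UA = 964.262 s; T_ss = T_amb + Q̇/UA = 22.88 + 488.7/5.436 = 112.781 °C.
T(t) = T_ss + (T₀ − T_ss)e^(−t/τ); set T = 100.6:
t = −τ ln[(T − T_ss)/(T₀ − T_ss)] = −964.262 · ln(0.219865) = 1460.61 s.

1461 s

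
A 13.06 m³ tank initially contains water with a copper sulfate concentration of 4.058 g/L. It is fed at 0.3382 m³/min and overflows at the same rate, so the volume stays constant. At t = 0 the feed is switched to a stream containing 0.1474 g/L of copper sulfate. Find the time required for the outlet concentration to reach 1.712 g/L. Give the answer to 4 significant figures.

35.37 min

Species balance: V dC/dt = Q(C_in − C) ⇒ τ = V/Q = 38.6162 min.
C(t) = C_in + (C₀ − C_in) e^(−t/τ). Set C = 1.712 and solve for t:
e^(−t/τ) = (C − C_in)/(C₀ − C_in) = (1.712 − 0.1474)/(4.058 − 0.1474) = 0.400092
t = −τ ln(…) = 38.6162 × 0.916061 = 35.3748 min.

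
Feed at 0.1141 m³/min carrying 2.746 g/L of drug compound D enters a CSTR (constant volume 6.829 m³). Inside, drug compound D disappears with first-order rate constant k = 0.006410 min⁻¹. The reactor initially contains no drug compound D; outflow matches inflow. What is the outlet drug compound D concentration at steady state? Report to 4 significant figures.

1.985 g/L

Species balance: V dC/dt = Q C_in − Q C − k V C.
Steady state (dC/dt = 0): C_ss = Q C_in/(Q + kV) = C_in/(1 + kV/Q).
C_ss = 0.1141·2.746/(0.1141 + 0.006410·6.829) = 0.313319/0.157874 = 1.98461 g/L.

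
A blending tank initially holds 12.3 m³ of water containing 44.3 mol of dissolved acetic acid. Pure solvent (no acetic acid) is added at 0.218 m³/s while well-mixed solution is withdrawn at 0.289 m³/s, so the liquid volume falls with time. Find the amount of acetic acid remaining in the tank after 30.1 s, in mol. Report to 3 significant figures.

20.4 mol

Total volume: dV/dt = Q_in − Q_out = -0.071000 m³/s, so V(t) = 12.3 − 0.071000 t and V(30.1) = 10.163 m³.
No acetic acid enters, so dm/dt = −Q_out · (m/V).
dm/m = −Q_out dt/(V₀ − 0.071000 t); integrating gives ln(m/m₀) = −(Q_out/(Q_in−Q_out)) ln(V/V₀).
m = m₀ (V₀/V)^(Q_out/(Q_in−Q_out)) = 44.3 × (12.3/10.163)^(-4.0704) = 20.371 mol.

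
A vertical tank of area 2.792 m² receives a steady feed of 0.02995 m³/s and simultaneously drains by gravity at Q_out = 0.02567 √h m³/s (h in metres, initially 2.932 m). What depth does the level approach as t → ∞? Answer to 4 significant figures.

Accumulation of liquid (constant cross-section A): A dh/dt = Q_in − 0.02567 √h. At steady state dh/dt = 0:
Q_in = 0.02567 √h_ss ⇒ √h_ss = 0.02995/0.02567 = 1.16673.
h_ss = 1.16673² = 1.36126 m. (Since h₀ = 2.932 m > h_ss, the level will fall toward this value.)

1.361 m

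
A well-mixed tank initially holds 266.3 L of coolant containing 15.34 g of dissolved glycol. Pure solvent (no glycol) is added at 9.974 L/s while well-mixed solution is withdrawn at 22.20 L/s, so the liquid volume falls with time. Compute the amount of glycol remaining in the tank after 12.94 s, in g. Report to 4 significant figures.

Total volume: dV/dt = Q_in − Q_out = -12.2260 L/s, so V(t) = 266.3 − 12.2260 t and V(12.94) = 108.096 L.
No glycol enters, so dm/dt = −Q_out · (m/V).
Separate: dm/m = −Q_out dt/V(t) ⇒ ln(m/m₀) = −(Q_out/(Q_in−Q_out)) ln(V/V₀).
m = m₀ (V₀/V)^(Q_out/(Q_in−Q_out)) = 15.34 × (266.3/108.096)^(-1.81580) = 2.98417 g.

2.984 g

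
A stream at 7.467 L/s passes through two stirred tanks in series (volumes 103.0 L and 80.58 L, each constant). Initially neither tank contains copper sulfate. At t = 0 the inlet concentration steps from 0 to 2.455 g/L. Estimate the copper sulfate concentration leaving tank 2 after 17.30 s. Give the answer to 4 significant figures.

Each tank obeys Vᵢ dCᵢ/dt = Q(Cᵢ₋₁ − Cᵢ), so τᵢ = Vᵢ/Q.
τ₁ = 103.0/7.467 = 13.7940 s; τ₂ = 80.58/7.467 = 10.7915 s.
Solving the cascade with C₁(0)=C₂(0)=0 gives C₂(t) = C_in[1 − (τ₁ e^(−t/τ₁) − τ₂ e^(−t/τ₂))/(τ₁ − τ₂)].
At t = 17.30: e^(−t/τ₁) = 0.285314, e^(−t/τ₂) = 0.201268.
C₂ = 2.455·[1 − (13.7940·0.285314 − 10.7915·0.201268)/(3.00254)] = 2.455·0.412618 = 1.01298 g/L.

1.013 g/L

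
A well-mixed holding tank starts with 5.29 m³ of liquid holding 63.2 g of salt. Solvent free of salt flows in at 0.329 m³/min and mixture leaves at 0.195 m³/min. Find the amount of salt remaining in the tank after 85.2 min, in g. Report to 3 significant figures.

11.9 g

Total volume: dV/dt = Q_in − Q_out = 0.13400 m³/min, so V(t) = 5.29 + 0.13400 t and V(85.2) = 16.707 m³.
No salt enters, so dm/dt = −Q_out · (m/V).
dm/m = −Q_out dt/(V₀ + 0.13400 t); integrating gives ln(m/m₀) = −(Q_out/(Q_in−Q_out)) ln(V/V₀).
m = m₀ (V₀/V)^(Q_out/(Q_in−Q_out)) = 63.2 × (5.29/16.707)^(1.4552) = 11.856 g.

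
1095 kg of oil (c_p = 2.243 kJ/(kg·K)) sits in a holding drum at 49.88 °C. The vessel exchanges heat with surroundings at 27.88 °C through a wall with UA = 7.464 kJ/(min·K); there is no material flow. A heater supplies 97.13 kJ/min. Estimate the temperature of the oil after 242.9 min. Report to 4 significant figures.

45.19 °C

Lumped-capacitance energy balance: M c_p dT/dt = UA(T_amb − T) + Q̇.
dT/dt = (T_ss − T)/τ with T_ss = T_amb + Q̇/UA = 27.88 + 97.13/7.464 = 40.8931 °C, τ = M c_p/UA = 1095·2.243/7.464 = 329.057 min.
This is linear first-order; T(t) = T_ss + (T₀ − T_ss) e^(−t/τ).
T(242.9) = 40.8931 + (8.98687)·0.477988 = 45.1887 °C.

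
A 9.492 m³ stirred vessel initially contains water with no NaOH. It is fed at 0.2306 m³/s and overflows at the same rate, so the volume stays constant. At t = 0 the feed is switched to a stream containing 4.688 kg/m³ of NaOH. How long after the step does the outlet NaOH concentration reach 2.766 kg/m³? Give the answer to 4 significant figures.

Species balance: V dC/dt = Q(C_in − C) ⇒ τ = V/Q = 41.1622 s.
C(t) = C_in + (C₀ − C_in) e^(−t/τ). Set C = 2.766 and solve for t:
e^(−t/τ) = (C − C_in)/(C₀ − C_in) = (2.766 − 4.688)/(0 − 4.688) = 0.409983
t = −τ ln(…) = 41.1622 × 0.891640 = 36.7018 s.

36.70 s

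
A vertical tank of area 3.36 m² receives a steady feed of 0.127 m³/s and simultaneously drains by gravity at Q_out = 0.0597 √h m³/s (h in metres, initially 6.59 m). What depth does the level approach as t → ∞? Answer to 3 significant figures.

4.53 m

Accumulation of liquid (constant cross-section A): A dh/dt = Q_in − 0.0597 √h. At steady state dh/dt = 0:
Q_in = 0.0597 √h_ss ⇒ √h_ss = 0.127/0.0597 = 2.1273.
h_ss = 2.1273² = 4.5254 m. (Since h₀ = 6.59 m > h_ss, the level will fall toward this value.)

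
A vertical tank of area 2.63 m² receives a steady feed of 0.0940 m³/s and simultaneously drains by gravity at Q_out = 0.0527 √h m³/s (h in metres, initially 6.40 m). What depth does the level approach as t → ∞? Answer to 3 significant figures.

Level balance: A dh/dt = 0.0940 − 0.0527 √h. Setting dh/dt = 0:
Q_in = 0.0527 √h_ss ⇒ √h_ss = 0.0940/0.0527 = 1.7837.
h_ss = 1.7837² = 3.1815 m. (Since h₀ = 6.40 m > h_ss, the level will fall toward this value.)

3.18 m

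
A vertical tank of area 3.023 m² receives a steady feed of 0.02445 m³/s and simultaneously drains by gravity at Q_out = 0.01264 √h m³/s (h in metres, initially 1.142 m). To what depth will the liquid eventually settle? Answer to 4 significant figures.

A dh/dt = Q_in − 0.01264 √h. Steady state requires inflow = outflow:
Q_in = 0.01264 √h_ss ⇒ √h_ss = 0.02445/0.01264 = 1.93434.
h_ss = 1.93434² = 3.74165 m. (Since h₀ = 1.142 m < h_ss, the level will rise toward this value.)

3.742 m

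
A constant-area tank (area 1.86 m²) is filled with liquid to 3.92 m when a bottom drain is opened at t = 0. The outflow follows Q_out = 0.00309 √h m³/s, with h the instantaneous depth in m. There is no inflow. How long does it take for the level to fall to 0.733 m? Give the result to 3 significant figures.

A dh/dt = −Q_out = −0.00309 √h.
∫ h^(−1/2) dh = −(0.00309/A) ∫ dt, giving 2√h = 2√h₀ − (0.00309/A) t.
t = 2A(√h₀ − √h)/0.00309 = 2·1.86·(√3.92 − √0.733)/0.00309
  = 3.7200 × (1.9799 − 0.85615) / 0.00309 = 1352.9 s.

1350 s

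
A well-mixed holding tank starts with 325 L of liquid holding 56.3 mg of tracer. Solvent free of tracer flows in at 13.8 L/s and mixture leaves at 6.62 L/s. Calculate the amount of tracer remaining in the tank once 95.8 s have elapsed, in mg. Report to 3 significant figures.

Total volume: dV/dt = Q_in − Q_out = 7.1800 L/s, so V(t) = 325 + 7.1800 t and V(95.8) = 1012.8 L.
No tracer enters, so dm/dt = −Q_out · (m/V).
dm/m = −Q_out dt/(V₀ + 7.1800 t); integrating gives ln(m/m₀) = −(Q_out/(Q_in−Q_out)) ln(V/V₀).
m = m₀ (V₀/V)^(Q_out/(Q_in−Q_out)) = 56.3 × (325/1012.8)^(0.92201) = 19.740 mg.

19.7 mg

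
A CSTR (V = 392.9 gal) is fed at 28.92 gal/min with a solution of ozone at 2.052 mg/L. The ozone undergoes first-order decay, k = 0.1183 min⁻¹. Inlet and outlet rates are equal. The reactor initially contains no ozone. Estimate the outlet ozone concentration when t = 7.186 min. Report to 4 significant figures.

0.5889 mg/L

Accumulation = in − out − consumed: V dC/dt = Q C_in − Q C − k V C.
This is linear with rate a = Q/V + k = 0.191907 min⁻¹.
C_ss = Q C_in/(Q + kV) = 0.787053 mg/L; C(t) = C_ss + (C₀ − C_ss) e^(−a t).
C(7.186) = 0.787053 + (-0.787053)·e^(−0.191907·7.186) = 0.787053 + (-0.787053)·0.251820 = 0.588857 mg/L.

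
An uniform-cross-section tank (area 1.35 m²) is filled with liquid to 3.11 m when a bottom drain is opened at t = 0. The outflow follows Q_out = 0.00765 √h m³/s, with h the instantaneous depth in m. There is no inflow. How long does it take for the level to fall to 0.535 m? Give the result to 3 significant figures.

364 s

A dh/dt = −Q_out = −0.00765 √h.
Separate and integrate: 2(√h − √h₀) = −(0.00765/A) t.
t = 2A(√h₀ − √h)/0.00765 = 2·1.35·(√3.11 − √0.535)/0.00765
  = 2.7000 × (1.7635 − 0.73144) / 0.00765 = 364.26 s.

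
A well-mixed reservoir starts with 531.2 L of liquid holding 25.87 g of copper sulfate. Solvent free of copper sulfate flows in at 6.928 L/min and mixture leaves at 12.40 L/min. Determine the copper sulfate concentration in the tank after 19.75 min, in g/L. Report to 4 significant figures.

0.03651 g/L

Total volume: dV/dt = Q_in − Q_out = -5.47200 L/min, so V(t) = 531.2 − 5.47200 t and V(19.75) = 423.128 L.
Solute balance: dm/dt = 0 − Q_out C = −Q_out m/V(t).
Separate: dm/m = −Q_out dt/V(t) ⇒ ln(m/m₀) = −(Q_out/(Q_in−Q_out)) ln(V/V₀).
m = m₀ (V₀/V)^(Q_out/(Q_in−Q_out)) = 25.87 × (531.2/423.128)^(-2.26608) = 15.4504 g.
C = m/V = 15.4504/423.128 = 0.0365146 g/L.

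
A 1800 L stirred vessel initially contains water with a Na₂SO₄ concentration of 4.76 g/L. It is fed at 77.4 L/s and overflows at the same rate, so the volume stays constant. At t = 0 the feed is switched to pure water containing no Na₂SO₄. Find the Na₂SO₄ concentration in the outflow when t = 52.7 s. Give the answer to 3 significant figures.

Unsteady species balance (constant V, well mixed): V dC/dt = Q(C_in − C).
So dC/dt = (C_in − C)/τ with τ = V/Q = 1800/77.4 = 23.256 s.
Solution: C(t) = C_in + (C₀ − C_in) e^(−t/τ).
C(52.7) = 0 + (4.76 − 0)·e^(−52.7/23.256) = 0 + (4.7600)·0.10372 = 0.49369 g/L.

0.494 g/L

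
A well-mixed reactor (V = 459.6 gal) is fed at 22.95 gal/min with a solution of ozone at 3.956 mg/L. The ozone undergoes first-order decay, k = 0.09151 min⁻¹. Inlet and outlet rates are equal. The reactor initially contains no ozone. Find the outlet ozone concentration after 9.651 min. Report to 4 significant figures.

1.040 mg/L

Species balance: V dC/dt = Q C_in − Q C − k V C.
This is linear with rate a = Q/V + k = 0.141445 min⁻¹.
C_ss = Q C_in/(Q + kV) = 1.39660 mg/L; C(t) = C_ss + (C₀ − C_ss) e^(−a t).
C(9.651) = 1.39660 + (-1.39660)·e^(−0.141445·9.651) = 1.39660 + (-1.39660)·0.255359 = 1.03997 mg/L.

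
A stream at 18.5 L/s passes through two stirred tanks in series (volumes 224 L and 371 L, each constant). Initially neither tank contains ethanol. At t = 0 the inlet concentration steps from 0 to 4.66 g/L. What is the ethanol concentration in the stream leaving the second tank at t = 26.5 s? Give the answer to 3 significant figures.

2.32 g/L

Time constants: τᵢ = Vᵢ/Q for each well-mixed tank.
τ₁ = 224/18.5 = 12.108 s; τ₂ = 371/18.5 = 20.054 s.
Tank 1: C₁ = C_in(1 − e^(−t/τ₁)). Tank 2 (τ₁ ≠ τ₂): C₂ = C_in[1 − (τ₁ e^(−t/τ₁) − τ₂ e^(−t/τ₂))/(τ₁ − τ₂)].
At t = 26.5: e^(−t/τ₁) = 0.11207, e^(−t/τ₂) = 0.26675.
C₂ = 4.66·[1 − (12.108·0.11207 − 20.054·0.26675)/(-7.9459)] = 4.66·0.49754 = 2.3185 g/L.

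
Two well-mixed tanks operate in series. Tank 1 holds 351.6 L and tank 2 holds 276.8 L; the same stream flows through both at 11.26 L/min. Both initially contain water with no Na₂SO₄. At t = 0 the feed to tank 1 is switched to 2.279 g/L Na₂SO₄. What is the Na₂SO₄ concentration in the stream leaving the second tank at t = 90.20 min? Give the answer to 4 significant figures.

1.898 g/L

Species balance on tank i: dCᵢ/dt = (Cᵢ₋₁ − Cᵢ)/τᵢ with τᵢ = Vᵢ/Q.
τ₁ = 351.6/11.26 = 31.2256 min; τ₂ = 276.8/11.26 = 24.5826 min.
Solving the cascade with C₁(0)=C₂(0)=0 gives C₂(t) = C_in[1 − (τ₁ e^(−t/τ₁) − τ₂ e^(−t/τ₂))/(τ₁ − τ₂)].
At t = 90.20: e^(−t/τ₁) = 0.0556509, e^(−t/τ₂) = 0.0254953.
C₂ = 2.279·[1 − (31.2256·0.0556509 − 24.5826·0.0254953)/(6.64298)] = 2.279·0.832757 = 1.89785 g/L.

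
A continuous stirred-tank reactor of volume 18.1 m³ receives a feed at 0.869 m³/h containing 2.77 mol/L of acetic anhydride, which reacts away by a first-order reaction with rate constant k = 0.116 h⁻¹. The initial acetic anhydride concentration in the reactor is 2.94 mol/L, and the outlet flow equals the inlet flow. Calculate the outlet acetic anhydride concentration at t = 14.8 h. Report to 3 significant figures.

0.999 mol/L

Accumulation = in − out − consumed: V dC/dt = Q C_in − Q C − k V C.
This is linear with rate a = Q/V + k = 0.16401 h⁻¹.
C_ss = Q C_in/(Q + kV) = 0.81086 mol/L; C(t) = C_ss + (C₀ − C_ss) e^(−a t).
C(14.8) = 0.81086 + (2.1291)·e^(−0.16401·14.8) = 0.81086 + (2.1291)·0.088269 = 0.99880 mol/L.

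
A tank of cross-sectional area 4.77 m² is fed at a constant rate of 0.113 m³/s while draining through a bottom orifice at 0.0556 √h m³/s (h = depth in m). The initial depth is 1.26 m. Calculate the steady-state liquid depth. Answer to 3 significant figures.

4.13 m

Volume balance on the tank: A dh/dt = Q_in − 0.0556 √h. At steady state dh/dt = 0:
Q_in = 0.0556 √h_ss ⇒ √h_ss = 0.113/0.0556 = 2.0324.
h_ss = 2.0324² = 4.1305 m. (Since h₀ = 1.26 m < h_ss, the level will rise toward this value.)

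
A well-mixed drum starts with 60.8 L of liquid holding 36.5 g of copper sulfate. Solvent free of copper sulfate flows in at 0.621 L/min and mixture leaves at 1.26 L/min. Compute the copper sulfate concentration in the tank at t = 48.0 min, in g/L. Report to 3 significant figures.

0.303 g/L

Let m(t) be the amount of copper sulfate. Volume: V(t) = V₀ + (Q_in − Q_out) t = 60.8 − 0.63900 t; V(48.0) = 30.128 L.
Species balance (pure solvent in): dm/dt = −Q_out · m/V(t).
dm/m = −Q_out dt/(V₀ − 0.63900 t); integrating gives ln(m/m₀) = −(Q_out/(Q_in−Q_out)) ln(V/V₀).
m = m₀ (V₀/V)^(Q_out/(Q_in−Q_out)) = 36.5 × (60.8/30.128)^(-1.9718) = 9.1415 g.
C = m/V = 9.1415/30.128 = 0.30342 g/L.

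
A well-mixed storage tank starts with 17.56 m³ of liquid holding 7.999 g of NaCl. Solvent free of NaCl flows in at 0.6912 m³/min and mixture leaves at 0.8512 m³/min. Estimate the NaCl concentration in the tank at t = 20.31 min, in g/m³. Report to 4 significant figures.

Total volume: dV/dt = Q_in − Q_out = -0.160000 m³/min, so V(t) = 17.56 − 0.160000 t and V(20.31) = 14.3104 m³.
Solute balance: dm/dt = 0 − Q_out C = −Q_out m/V(t).
Separate: dm/m = −Q_out dt/V(t) ⇒ ln(m/m₀) = −(Q_out/(Q_in−Q_out)) ln(V/V₀).
m = m₀ (V₀/V)^(Q_out/(Q_in−Q_out)) = 7.999 × (17.56/14.3104)^(-5.32000) = 2.69298 g.
C = m/V = 2.69298/14.3104 = 0.188183 g/m³.

0.1882 g/m³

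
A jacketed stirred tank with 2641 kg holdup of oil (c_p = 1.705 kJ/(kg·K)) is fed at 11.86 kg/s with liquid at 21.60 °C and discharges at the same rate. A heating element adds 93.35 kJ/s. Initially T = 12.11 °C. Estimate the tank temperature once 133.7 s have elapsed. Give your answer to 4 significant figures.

18.48 °C

M c_p dT/dt = ṁ c_p (T_in − T) + Q̇.
τ = M/ṁ = 222.681 s; T_ss = T_in + Q̇/(ṁ c_p) = 21.60 + 93.35/(11.86·1.705) = 26.2164 °C.
Integrating: T(t) = T_ss + (T₀ − T_ss) e^(−t/τ).
T(133.7) = 26.2164 + (-14.1064)·e^(−133.7/222.681) = 26.2164 + (-14.1064)·0.548587 = 18.4778 °C.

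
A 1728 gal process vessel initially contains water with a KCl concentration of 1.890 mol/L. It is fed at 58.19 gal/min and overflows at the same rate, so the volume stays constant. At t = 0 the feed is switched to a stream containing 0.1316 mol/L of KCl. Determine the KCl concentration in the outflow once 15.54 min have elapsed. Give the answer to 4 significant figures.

1.174 mol/L

Unsteady species balance (constant V, well mixed): V dC/dt = Q(C_in − C).
Time constant τ = V/Q = 1728/58.19 = 29.6958 min.
Solution: C(t) = C_in + (C₀ − C_in) e^(−t/τ).
C(15.54) = 0.1316 + (1.890 − 0.1316)·e^(−15.54/29.6958) = 0.1316 + (1.75840)·0.592558 = 1.17355 mol/L.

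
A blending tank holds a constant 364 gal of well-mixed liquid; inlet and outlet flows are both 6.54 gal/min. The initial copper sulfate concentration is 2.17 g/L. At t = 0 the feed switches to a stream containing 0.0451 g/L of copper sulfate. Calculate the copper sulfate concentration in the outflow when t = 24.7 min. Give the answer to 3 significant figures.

Species balance on the tank: V dC/dt = Q(C_in − C).
So dC/dt = (C_in − C)/τ with τ = V/Q = 364/6.54 = 55.657 min.
C approaches C_in exponentially: C(t) = C_in + (C₀ − C_in) e^(−t/τ).
C(24.7) = 0.0451 + (2.17 − 0.0451)·e^(−24.7/55.657) = 0.0451 + (2.1249)·0.64160 = 1.4084 g/L.

1.41 g/L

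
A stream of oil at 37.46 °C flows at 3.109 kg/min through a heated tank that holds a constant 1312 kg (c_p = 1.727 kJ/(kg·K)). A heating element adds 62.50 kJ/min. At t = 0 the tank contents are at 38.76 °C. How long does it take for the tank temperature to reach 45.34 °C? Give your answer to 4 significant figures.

426.9 min

M c_p dT/dt = ṁ c_p (T_in − T) + Q̇.
τ = M/ṁ = 422.001 min; T_ss = T_in + Q̇/(ṁ c_p) = 49.1004 °C.
T(t) = T_ss + (T₀ − T_ss) e^(−t/τ). Set T = 45.34:
e^(−t/τ) = (45.34 − 49.1004)/(38.76 − 49.1004) = 0.363659
t = −422.001 · ln(0.363659) = 426.869 min.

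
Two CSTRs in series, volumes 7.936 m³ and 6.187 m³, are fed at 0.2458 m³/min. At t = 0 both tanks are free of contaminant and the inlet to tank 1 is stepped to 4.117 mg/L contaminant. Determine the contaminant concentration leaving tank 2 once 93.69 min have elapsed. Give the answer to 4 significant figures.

3.443 mg/L

Species balance on tank i: dCᵢ/dt = (Cᵢ₋₁ − Cᵢ)/τᵢ with τᵢ = Vᵢ/Q.
τ₁ = 7.936/0.2458 = 32.2864 min; τ₂ = 6.187/0.2458 = 25.1709 min.
Solving the cascade with C₁(0)=C₂(0)=0 gives C₂(t) = C_in[1 − (τ₁ e^(−t/τ₁) − τ₂ e^(−t/τ₂))/(τ₁ − τ₂)].
At t = 93.69: e^(−t/τ₁) = 0.0549221, e^(−t/τ₂) = 0.0241817.
C₂ = 4.117·[1 − (32.2864·0.0549221 − 25.1709·0.0241817)/(7.11554)] = 4.117·0.836335 = 3.44319 mg/L.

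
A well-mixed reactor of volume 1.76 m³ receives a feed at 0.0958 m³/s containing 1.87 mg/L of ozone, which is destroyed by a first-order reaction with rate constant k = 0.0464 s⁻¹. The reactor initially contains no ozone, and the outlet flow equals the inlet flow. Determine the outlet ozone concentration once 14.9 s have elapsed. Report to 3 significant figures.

0.785 mg/L

Species balance: V dC/dt = Q C_in − Q C − k V C.
This is linear with rate a = Q/V + k = 0.10083 s⁻¹.
C_ss = Q C_in/(Q + kV) = 1.0095 mg/L; C(t) = C_ss + (C₀ − C_ss) e^(−a t).
C(14.9) = 1.0095 + (-1.0095)·e^(−0.10083·14.9) = 1.0095 + (-1.0095)·0.22260 = 0.78477 mg/L.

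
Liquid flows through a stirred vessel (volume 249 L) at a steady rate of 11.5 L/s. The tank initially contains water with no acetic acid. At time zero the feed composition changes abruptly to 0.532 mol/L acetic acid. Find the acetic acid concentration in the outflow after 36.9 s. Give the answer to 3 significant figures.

0.435 mol/L

Mass balance on the solute (V constant): V dC/dt = Q(C_in − C).
Time constant τ = V/Q = 249/11.5 = 21.652 s.
This is linear first-order; C(t) = C_in + (C₀ − C_in) e^(−t/τ).
C(36.9) = 0.532 + (0 − 0.532)·e^(−36.9/21.652) = 0.532 + (-0.53200)·0.18191 = 0.43522 mol/L.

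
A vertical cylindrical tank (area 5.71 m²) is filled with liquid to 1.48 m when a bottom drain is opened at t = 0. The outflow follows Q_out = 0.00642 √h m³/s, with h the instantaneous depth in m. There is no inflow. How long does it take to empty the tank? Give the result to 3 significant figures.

Unsteady balance on liquid volume: A dh/dt = −0.00642 √h.
∫ h^(−1/2) dh = −(0.00642/A) ∫ dt, giving 2√h = 2√h₀ − (0.00642/A) t.
Set h = 0: 2√h₀ = (0.00642/A) t_empty ⇒ t_empty = 2A√h₀/0.00642.
t_empty = 2·5.71·√1.48/0.00642 = 11.420·1.2166/0.00642 = 2164.0 s.

2160 s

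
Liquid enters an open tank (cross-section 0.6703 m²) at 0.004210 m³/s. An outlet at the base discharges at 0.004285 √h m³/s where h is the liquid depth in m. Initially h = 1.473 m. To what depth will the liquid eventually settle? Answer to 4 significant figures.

A dh/dt = Q_in − 0.004285 √h. Steady state requires inflow = outflow:
Q_in = 0.004285 √h_ss ⇒ √h_ss = 0.004210/0.004285 = 0.982497.
h_ss = 0.982497² = 0.965301 m. (Since h₀ = 1.473 m > h_ss, the level will fall toward this value.)

0.9653 m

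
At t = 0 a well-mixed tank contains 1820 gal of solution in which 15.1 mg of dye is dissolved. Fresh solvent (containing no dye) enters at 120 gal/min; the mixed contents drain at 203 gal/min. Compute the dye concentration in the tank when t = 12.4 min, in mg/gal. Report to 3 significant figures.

Let m(t) be the amount of dye. Volume: V(t) = V₀ + (Q_in − Q_out) t = 1820 − 83.000 t; V(12.4) = 790.80 gal.
Species balance (pure solvent in): dm/dt = −Q_out · m/V(t).
Separate: dm/m = −Q_out dt/V(t) ⇒ ln(m/m₀) = −(Q_out/(Q_in−Q_out)) ln(V/V₀).
m = m₀ (V₀/V)^(Q_out/(Q_in−Q_out)) = 15.1 × (1820/790.80)^(-2.4458) = 1.9660 mg.
C = m/V = 1.9660/790.80 = 0.0024861 mg/gal.

0.00249 mg/gal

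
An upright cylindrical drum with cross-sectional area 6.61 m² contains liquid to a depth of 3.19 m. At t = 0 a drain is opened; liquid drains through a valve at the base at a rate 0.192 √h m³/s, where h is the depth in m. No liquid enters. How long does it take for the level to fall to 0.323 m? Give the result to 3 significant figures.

83.8 s

A dh/dt = −Q_out = −0.192 √h.
Separate and integrate: 2(√h − √h₀) = −(0.192/A) t.
t = 2A(√h₀ − √h)/0.192 = 2·6.61·(√3.19 − √0.323)/0.192
  = 13.220 × (1.7861 − 0.56833) / 0.192 = 83.846 s.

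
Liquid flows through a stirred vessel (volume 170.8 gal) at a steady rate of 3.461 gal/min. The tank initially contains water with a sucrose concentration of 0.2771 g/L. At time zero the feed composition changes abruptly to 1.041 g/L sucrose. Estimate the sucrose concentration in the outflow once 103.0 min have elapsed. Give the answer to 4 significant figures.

0.9462 g/L

Mass balance on the solute (V constant): V dC/dt = Q(C_in − C).
Time constant τ = V/Q = 170.8/3.461 = 49.3499 min.
This is linear first-order; C(t) = C_in + (C₀ − C_in) e^(−t/τ).
C(103.0) = 1.041 + (0.2771 − 1.041)·e^(−103.0/49.3499) = 1.041 + (-0.763900)·0.124042 = 0.946245 g/L.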